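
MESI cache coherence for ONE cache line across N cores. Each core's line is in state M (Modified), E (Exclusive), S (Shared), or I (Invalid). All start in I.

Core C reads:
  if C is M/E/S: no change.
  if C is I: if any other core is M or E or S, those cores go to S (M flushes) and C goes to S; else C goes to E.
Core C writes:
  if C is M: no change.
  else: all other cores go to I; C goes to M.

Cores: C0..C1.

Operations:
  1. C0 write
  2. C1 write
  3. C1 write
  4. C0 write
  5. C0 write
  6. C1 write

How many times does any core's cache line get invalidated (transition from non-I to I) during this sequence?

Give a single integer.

Op 1: C0 write [C0 write: invalidate none -> C0=M] -> [M,I] (invalidations this op: 0; running total: 0)
Op 2: C1 write [C1 write: invalidate ['C0=M'] -> C1=M] -> [I,M] (invalidations this op: 1; running total: 1)
Op 3: C1 write [C1 write: already M (modified), no change] -> [I,M] (invalidations this op: 0; running total: 1)
Op 4: C0 write [C0 write: invalidate ['C1=M'] -> C0=M] -> [M,I] (invalidations this op: 1; running total: 2)
Op 5: C0 write [C0 write: already M (modified), no change] -> [M,I] (invalidations this op: 0; running total: 2)
Op 6: C1 write [C1 write: invalidate ['C0=M'] -> C1=M] -> [I,M] (invalidations this op: 1; running total: 3)

Answer: 3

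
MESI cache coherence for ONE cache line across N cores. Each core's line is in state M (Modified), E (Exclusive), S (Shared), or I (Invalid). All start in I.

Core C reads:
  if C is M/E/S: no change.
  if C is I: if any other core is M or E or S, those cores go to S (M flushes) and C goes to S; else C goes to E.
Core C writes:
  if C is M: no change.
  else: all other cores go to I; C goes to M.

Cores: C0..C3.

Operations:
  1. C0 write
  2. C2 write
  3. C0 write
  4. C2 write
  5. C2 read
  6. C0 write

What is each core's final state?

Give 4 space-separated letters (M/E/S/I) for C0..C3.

Answer: M I I I

Derivation:
Op 1: C0 write [C0 write: invalidate none -> C0=M] -> [M,I,I,I]
Op 2: C2 write [C2 write: invalidate ['C0=M'] -> C2=M] -> [I,I,M,I]
Op 3: C0 write [C0 write: invalidate ['C2=M'] -> C0=M] -> [M,I,I,I]
Op 4: C2 write [C2 write: invalidate ['C0=M'] -> C2=M] -> [I,I,M,I]
Op 5: C2 read [C2 read: already in M, no change] -> [I,I,M,I]
Op 6: C0 write [C0 write: invalidate ['C2=M'] -> C0=M] -> [M,I,I,I]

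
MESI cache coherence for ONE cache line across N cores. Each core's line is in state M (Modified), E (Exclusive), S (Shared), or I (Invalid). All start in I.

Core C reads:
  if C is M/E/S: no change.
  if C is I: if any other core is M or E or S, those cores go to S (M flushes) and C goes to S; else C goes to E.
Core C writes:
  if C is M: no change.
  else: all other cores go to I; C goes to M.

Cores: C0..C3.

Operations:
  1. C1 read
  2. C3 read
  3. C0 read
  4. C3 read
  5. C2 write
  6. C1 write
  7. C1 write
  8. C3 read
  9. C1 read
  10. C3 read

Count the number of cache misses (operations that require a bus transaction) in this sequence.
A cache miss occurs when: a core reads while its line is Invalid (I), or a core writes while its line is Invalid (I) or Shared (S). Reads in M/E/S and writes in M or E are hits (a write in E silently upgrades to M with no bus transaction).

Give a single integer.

Answer: 6

Derivation:
Op 1: C1 read [C1 read from I: no other sharers -> C1=E (exclusive)] -> [I,E,I,I] [MISS #1: read from I]
Op 2: C3 read [C3 read from I: others=['C1=E'] -> C3=S, others downsized to S] -> [I,S,I,S] [MISS #2: read from I]
Op 3: C0 read [C0 read from I: others=['C1=S', 'C3=S'] -> C0=S, others downsized to S] -> [S,S,I,S] [MISS #3: read from I]
Op 4: C3 read [C3 read: already in S, no change] -> [S,S,I,S] [hit: read from S]
Op 5: C2 write [C2 write: invalidate ['C0=S', 'C1=S', 'C3=S'] -> C2=M] -> [I,I,M,I] [MISS #4: write from I]
Op 6: C1 write [C1 write: invalidate ['C2=M'] -> C1=M] -> [I,M,I,I] [MISS #5: write from I]
Op 7: C1 write [C1 write: already M (modified), no change] -> [I,M,I,I] [hit: write from M]
Op 8: C3 read [C3 read from I: others=['C1=M'] -> C3=S, others downsized to S] -> [I,S,I,S] [MISS #6: read from I]
Op 9: C1 read [C1 read: already in S, no change] -> [I,S,I,S] [hit: read from S]
Op 10: C3 read [C3 read: already in S, no change] -> [I,S,I,S] [hit: read from S]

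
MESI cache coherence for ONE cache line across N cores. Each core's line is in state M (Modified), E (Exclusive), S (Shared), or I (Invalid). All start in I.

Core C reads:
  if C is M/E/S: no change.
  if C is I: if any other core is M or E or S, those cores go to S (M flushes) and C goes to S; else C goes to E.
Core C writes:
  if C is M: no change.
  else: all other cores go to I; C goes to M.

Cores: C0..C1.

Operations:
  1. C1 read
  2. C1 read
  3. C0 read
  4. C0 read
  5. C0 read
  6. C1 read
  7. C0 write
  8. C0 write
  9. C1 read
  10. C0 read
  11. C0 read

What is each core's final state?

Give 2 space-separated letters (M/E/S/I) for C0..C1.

Answer: S S

Derivation:
Op 1: C1 read [C1 read from I: no other sharers -> C1=E (exclusive)] -> [I,E]
Op 2: C1 read [C1 read: already in E, no change] -> [I,E]
Op 3: C0 read [C0 read from I: others=['C1=E'] -> C0=S, others downsized to S] -> [S,S]
Op 4: C0 read [C0 read: already in S, no change] -> [S,S]
Op 5: C0 read [C0 read: already in S, no change] -> [S,S]
Op 6: C1 read [C1 read: already in S, no change] -> [S,S]
Op 7: C0 write [C0 write: invalidate ['C1=S'] -> C0=M] -> [M,I]
Op 8: C0 write [C0 write: already M (modified), no change] -> [M,I]
Op 9: C1 read [C1 read from I: others=['C0=M'] -> C1=S, others downsized to S] -> [S,S]
Op 10: C0 read [C0 read: already in S, no change] -> [S,S]
Op 11: C0 read [C0 read: already in S, no change] -> [S,S]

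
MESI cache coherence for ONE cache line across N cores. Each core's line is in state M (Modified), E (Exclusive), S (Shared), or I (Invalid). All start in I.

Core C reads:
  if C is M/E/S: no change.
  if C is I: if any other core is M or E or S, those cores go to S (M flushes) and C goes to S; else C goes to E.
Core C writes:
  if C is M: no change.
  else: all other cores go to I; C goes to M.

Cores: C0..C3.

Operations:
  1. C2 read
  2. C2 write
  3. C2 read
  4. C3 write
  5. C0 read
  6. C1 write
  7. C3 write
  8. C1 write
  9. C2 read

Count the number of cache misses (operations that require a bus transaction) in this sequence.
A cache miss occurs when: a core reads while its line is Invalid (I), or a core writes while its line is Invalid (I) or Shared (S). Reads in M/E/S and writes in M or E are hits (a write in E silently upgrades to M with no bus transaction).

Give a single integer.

Answer: 7

Derivation:
Op 1: C2 read [C2 read from I: no other sharers -> C2=E (exclusive)] -> [I,I,E,I] [MISS #1: read from I]
Op 2: C2 write [C2 write: invalidate none -> C2=M] -> [I,I,M,I] [hit: write from E is a silent E->M upgrade, no bus transaction]
Op 3: C2 read [C2 read: already in M, no change] -> [I,I,M,I] [hit: read from M]
Op 4: C3 write [C3 write: invalidate ['C2=M'] -> C3=M] -> [I,I,I,M] [MISS #2: write from I]
Op 5: C0 read [C0 read from I: others=['C3=M'] -> C0=S, others downsized to S] -> [S,I,I,S] [MISS #3: read from I]
Op 6: C1 write [C1 write: invalidate ['C0=S', 'C3=S'] -> C1=M] -> [I,M,I,I] [MISS #4: write from I]
Op 7: C3 write [C3 write: invalidate ['C1=M'] -> C3=M] -> [I,I,I,M] [MISS #5: write from I]
Op 8: C1 write [C1 write: invalidate ['C3=M'] -> C1=M] -> [I,M,I,I] [MISS #6: write from I]
Op 9: C2 read [C2 read from I: others=['C1=M'] -> C2=S, others downsized to S] -> [I,S,S,I] [MISS #7: read from I]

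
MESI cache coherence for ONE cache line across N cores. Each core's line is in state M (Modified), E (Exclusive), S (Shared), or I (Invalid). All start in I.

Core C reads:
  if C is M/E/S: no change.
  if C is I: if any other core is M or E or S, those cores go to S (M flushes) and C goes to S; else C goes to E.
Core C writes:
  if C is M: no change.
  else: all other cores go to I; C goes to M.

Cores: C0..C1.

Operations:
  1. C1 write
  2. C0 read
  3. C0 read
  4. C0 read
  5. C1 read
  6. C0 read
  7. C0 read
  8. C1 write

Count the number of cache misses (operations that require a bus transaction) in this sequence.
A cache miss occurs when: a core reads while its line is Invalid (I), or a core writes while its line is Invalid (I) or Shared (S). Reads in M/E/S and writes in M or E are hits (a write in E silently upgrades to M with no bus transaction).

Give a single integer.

Answer: 3

Derivation:
Op 1: C1 write [C1 write: invalidate none -> C1=M] -> [I,M] [MISS #1: write from I]
Op 2: C0 read [C0 read from I: others=['C1=M'] -> C0=S, others downsized to S] -> [S,S] [MISS #2: read from I]
Op 3: C0 read [C0 read: already in S, no change] -> [S,S] [hit: read from S]
Op 4: C0 read [C0 read: already in S, no change] -> [S,S] [hit: read from S]
Op 5: C1 read [C1 read: already in S, no change] -> [S,S] [hit: read from S]
Op 6: C0 read [C0 read: already in S, no change] -> [S,S] [hit: read from S]
Op 7: C0 read [C0 read: already in S, no change] -> [S,S] [hit: read from S]
Op 8: C1 write [C1 write: invalidate ['C0=S'] -> C1=M] -> [I,M] [MISS #3: write from S]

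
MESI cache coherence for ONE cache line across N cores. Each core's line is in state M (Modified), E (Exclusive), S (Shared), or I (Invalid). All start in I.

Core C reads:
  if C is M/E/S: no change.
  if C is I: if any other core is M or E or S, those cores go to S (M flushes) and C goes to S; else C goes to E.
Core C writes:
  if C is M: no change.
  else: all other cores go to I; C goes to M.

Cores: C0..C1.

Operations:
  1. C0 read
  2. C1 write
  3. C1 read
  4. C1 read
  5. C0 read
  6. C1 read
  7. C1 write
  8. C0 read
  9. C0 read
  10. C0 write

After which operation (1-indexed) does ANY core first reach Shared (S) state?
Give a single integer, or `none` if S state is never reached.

Answer: 5

Derivation:
Op 1: C0 read [C0 read from I: no other sharers -> C0=E (exclusive)] -> [E,I]
Op 2: C1 write [C1 write: invalidate ['C0=E'] -> C1=M] -> [I,M]
Op 3: C1 read [C1 read: already in M, no change] -> [I,M]
Op 4: C1 read [C1 read: already in M, no change] -> [I,M]
Op 5: C0 read [C0 read from I: others=['C1=M'] -> C0=S, others downsized to S] -> [S,S]
  -> First S state at op 5; remaining ops need not be traced.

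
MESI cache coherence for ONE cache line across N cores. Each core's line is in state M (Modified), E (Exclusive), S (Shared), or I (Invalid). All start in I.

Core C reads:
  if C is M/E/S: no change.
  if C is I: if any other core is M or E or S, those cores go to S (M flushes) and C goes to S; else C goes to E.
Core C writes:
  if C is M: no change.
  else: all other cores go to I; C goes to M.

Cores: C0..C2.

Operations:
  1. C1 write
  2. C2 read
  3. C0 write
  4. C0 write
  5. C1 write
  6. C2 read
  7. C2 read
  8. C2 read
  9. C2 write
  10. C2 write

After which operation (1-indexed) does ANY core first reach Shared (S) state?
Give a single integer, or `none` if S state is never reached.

Answer: 2

Derivation:
Op 1: C1 write [C1 write: invalidate none -> C1=M] -> [I,M,I]
Op 2: C2 read [C2 read from I: others=['C1=M'] -> C2=S, others downsized to S] -> [I,S,S]
  -> First S state at op 2; remaining ops need not be traced.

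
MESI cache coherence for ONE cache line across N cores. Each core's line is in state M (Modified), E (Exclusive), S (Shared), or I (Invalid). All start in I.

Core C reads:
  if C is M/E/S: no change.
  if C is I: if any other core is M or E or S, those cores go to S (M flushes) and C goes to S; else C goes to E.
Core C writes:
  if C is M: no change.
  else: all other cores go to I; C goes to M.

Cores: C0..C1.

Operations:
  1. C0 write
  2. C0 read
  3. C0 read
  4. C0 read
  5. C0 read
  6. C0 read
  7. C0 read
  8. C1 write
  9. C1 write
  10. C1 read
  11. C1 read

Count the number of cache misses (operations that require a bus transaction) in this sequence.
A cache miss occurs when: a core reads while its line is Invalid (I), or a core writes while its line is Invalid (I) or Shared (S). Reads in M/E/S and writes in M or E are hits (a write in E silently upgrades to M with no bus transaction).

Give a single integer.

Op 1: C0 write [C0 write: invalidate none -> C0=M] -> [M,I] [MISS #1: write from I]
Op 2: C0 read [C0 read: already in M, no change] -> [M,I] [hit: read from M]
Op 3: C0 read [C0 read: already in M, no change] -> [M,I] [hit: read from M]
Op 4: C0 read [C0 read: already in M, no change] -> [M,I] [hit: read from M]
Op 5: C0 read [C0 read: already in M, no change] -> [M,I] [hit: read from M]
Op 6: C0 read [C0 read: already in M, no change] -> [M,I] [hit: read from M]
Op 7: C0 read [C0 read: already in M, no change] -> [M,I] [hit: read from M]
Op 8: C1 write [C1 write: invalidate ['C0=M'] -> C1=M] -> [I,M] [MISS #2: write from I]
Op 9: C1 write [C1 write: already M (modified), no change] -> [I,M] [hit: write from M]
Op 10: C1 read [C1 read: already in M, no change] -> [I,M] [hit: read from M]
Op 11: C1 read [C1 read: already in M, no change] -> [I,M] [hit: read from M]

Answer: 2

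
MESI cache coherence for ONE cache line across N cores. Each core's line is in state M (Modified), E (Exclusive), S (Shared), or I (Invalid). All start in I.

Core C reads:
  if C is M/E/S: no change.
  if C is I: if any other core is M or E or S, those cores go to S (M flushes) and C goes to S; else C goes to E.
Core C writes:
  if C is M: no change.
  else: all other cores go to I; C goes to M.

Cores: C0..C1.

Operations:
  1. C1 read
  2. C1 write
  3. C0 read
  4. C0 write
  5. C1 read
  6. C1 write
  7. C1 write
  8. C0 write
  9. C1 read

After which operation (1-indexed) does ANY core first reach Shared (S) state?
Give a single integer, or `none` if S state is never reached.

Op 1: C1 read [C1 read from I: no other sharers -> C1=E (exclusive)] -> [I,E]
Op 2: C1 write [C1 write: invalidate none -> C1=M] -> [I,M]
Op 3: C0 read [C0 read from I: others=['C1=M'] -> C0=S, others downsized to S] -> [S,S]
  -> First S state at op 3; remaining ops need not be traced.

Answer: 3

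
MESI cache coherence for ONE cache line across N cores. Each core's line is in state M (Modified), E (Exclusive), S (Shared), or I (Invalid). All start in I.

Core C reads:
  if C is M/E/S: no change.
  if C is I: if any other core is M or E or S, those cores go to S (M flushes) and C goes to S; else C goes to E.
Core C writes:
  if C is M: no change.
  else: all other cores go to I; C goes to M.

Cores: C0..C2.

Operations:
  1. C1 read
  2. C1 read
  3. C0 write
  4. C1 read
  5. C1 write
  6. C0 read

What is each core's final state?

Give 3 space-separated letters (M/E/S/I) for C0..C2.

Op 1: C1 read [C1 read from I: no other sharers -> C1=E (exclusive)] -> [I,E,I]
Op 2: C1 read [C1 read: already in E, no change] -> [I,E,I]
Op 3: C0 write [C0 write: invalidate ['C1=E'] -> C0=M] -> [M,I,I]
Op 4: C1 read [C1 read from I: others=['C0=M'] -> C1=S, others downsized to S] -> [S,S,I]
Op 5: C1 write [C1 write: invalidate ['C0=S'] -> C1=M] -> [I,M,I]
Op 6: C0 read [C0 read from I: others=['C1=M'] -> C0=S, others downsized to S] -> [S,S,I]

Answer: S S I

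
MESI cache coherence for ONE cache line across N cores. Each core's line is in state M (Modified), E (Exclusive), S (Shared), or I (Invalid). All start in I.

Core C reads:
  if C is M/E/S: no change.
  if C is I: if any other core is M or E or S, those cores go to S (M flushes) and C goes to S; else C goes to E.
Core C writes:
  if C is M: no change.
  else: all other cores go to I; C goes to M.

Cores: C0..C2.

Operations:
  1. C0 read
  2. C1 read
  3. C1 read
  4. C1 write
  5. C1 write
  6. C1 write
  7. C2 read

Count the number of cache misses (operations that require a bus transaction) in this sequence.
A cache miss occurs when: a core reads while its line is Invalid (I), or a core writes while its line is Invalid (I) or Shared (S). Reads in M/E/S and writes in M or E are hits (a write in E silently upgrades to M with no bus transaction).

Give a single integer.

Answer: 4

Derivation:
Op 1: C0 read [C0 read from I: no other sharers -> C0=E (exclusive)] -> [E,I,I] [MISS #1: read from I]
Op 2: C1 read [C1 read from I: others=['C0=E'] -> C1=S, others downsized to S] -> [S,S,I] [MISS #2: read from I]
Op 3: C1 read [C1 read: already in S, no change] -> [S,S,I] [hit: read from S]
Op 4: C1 write [C1 write: invalidate ['C0=S'] -> C1=M] -> [I,M,I] [MISS #3: write from S]
Op 5: C1 write [C1 write: already M (modified), no change] -> [I,M,I] [hit: write from M]
Op 6: C1 write [C1 write: already M (modified), no change] -> [I,M,I] [hit: write from M]
Op 7: C2 read [C2 read from I: others=['C1=M'] -> C2=S, others downsized to S] -> [I,S,S] [MISS #4: read from I]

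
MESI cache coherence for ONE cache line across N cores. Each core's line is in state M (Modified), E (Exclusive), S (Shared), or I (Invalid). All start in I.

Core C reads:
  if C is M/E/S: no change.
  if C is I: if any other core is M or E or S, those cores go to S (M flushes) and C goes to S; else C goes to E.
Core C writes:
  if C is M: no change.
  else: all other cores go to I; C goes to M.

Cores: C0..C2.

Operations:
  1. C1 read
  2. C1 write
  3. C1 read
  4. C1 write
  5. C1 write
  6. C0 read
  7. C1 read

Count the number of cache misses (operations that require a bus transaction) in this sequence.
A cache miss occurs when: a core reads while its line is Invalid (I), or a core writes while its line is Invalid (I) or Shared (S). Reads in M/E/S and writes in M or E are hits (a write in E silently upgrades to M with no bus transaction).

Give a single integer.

Answer: 2

Derivation:
Op 1: C1 read [C1 read from I: no other sharers -> C1=E (exclusive)] -> [I,E,I] [MISS #1: read from I]
Op 2: C1 write [C1 write: invalidate none -> C1=M] -> [I,M,I] [hit: write from E is a silent E->M upgrade, no bus transaction]
Op 3: C1 read [C1 read: already in M, no change] -> [I,M,I] [hit: read from M]
Op 4: C1 write [C1 write: already M (modified), no change] -> [I,M,I] [hit: write from M]
Op 5: C1 write [C1 write: already M (modified), no change] -> [I,M,I] [hit: write from M]
Op 6: C0 read [C0 read from I: others=['C1=M'] -> C0=S, others downsized to S] -> [S,S,I] [MISS #2: read from I]
Op 7: C1 read [C1 read: already in S, no change] -> [S,S,I] [hit: read from S]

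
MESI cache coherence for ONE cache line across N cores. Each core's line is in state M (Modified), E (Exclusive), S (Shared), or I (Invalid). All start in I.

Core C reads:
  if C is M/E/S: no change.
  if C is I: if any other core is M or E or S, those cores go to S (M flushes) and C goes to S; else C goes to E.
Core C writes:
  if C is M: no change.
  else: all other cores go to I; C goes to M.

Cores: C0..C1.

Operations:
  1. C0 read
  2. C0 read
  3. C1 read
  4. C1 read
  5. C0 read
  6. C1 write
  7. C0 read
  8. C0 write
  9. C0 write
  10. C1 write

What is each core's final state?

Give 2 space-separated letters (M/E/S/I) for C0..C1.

Answer: I M

Derivation:
Op 1: C0 read [C0 read from I: no other sharers -> C0=E (exclusive)] -> [E,I]
Op 2: C0 read [C0 read: already in E, no change] -> [E,I]
Op 3: C1 read [C1 read from I: others=['C0=E'] -> C1=S, others downsized to S] -> [S,S]
Op 4: C1 read [C1 read: already in S, no change] -> [S,S]
Op 5: C0 read [C0 read: already in S, no change] -> [S,S]
Op 6: C1 write [C1 write: invalidate ['C0=S'] -> C1=M] -> [I,M]
Op 7: C0 read [C0 read from I: others=['C1=M'] -> C0=S, others downsized to S] -> [S,S]
Op 8: C0 write [C0 write: invalidate ['C1=S'] -> C0=M] -> [M,I]
Op 9: C0 write [C0 write: already M (modified), no change] -> [M,I]
Op 10: C1 write [C1 write: invalidate ['C0=M'] -> C1=M] -> [I,M]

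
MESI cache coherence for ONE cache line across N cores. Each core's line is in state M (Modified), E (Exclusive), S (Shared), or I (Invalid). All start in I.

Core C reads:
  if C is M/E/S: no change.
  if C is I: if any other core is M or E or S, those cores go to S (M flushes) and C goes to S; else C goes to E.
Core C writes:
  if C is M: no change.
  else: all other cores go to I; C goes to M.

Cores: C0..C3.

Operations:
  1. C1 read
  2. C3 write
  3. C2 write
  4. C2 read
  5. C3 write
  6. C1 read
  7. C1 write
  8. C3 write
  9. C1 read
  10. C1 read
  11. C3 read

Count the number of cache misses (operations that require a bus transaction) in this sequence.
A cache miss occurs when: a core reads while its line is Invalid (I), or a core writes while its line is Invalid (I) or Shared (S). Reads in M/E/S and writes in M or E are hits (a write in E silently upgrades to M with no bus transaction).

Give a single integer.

Op 1: C1 read [C1 read from I: no other sharers -> C1=E (exclusive)] -> [I,E,I,I] [MISS #1: read from I]
Op 2: C3 write [C3 write: invalidate ['C1=E'] -> C3=M] -> [I,I,I,M] [MISS #2: write from I]
Op 3: C2 write [C2 write: invalidate ['C3=M'] -> C2=M] -> [I,I,M,I] [MISS #3: write from I]
Op 4: C2 read [C2 read: already in M, no change] -> [I,I,M,I] [hit: read from M]
Op 5: C3 write [C3 write: invalidate ['C2=M'] -> C3=M] -> [I,I,I,M] [MISS #4: write from I]
Op 6: C1 read [C1 read from I: others=['C3=M'] -> C1=S, others downsized to S] -> [I,S,I,S] [MISS #5: read from I]
Op 7: C1 write [C1 write: invalidate ['C3=S'] -> C1=M] -> [I,M,I,I] [MISS #6: write from S]
Op 8: C3 write [C3 write: invalidate ['C1=M'] -> C3=M] -> [I,I,I,M] [MISS #7: write from I]
Op 9: C1 read [C1 read from I: others=['C3=M'] -> C1=S, others downsized to S] -> [I,S,I,S] [MISS #8: read from I]
Op 10: C1 read [C1 read: already in S, no change] -> [I,S,I,S] [hit: read from S]
Op 11: C3 read [C3 read: already in S, no change] -> [I,S,I,S] [hit: read from S]

Answer: 8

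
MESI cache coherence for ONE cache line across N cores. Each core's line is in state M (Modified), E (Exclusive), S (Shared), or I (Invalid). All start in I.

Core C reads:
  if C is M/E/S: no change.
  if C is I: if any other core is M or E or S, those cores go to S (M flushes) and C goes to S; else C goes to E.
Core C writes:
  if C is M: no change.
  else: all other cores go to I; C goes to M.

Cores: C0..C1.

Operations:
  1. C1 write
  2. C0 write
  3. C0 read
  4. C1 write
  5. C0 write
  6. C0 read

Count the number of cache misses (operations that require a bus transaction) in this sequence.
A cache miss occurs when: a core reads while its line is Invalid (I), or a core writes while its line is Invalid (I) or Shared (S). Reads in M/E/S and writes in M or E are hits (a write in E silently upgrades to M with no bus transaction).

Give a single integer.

Op 1: C1 write [C1 write: invalidate none -> C1=M] -> [I,M] [MISS #1: write from I]
Op 2: C0 write [C0 write: invalidate ['C1=M'] -> C0=M] -> [M,I] [MISS #2: write from I]
Op 3: C0 read [C0 read: already in M, no change] -> [M,I] [hit: read from M]
Op 4: C1 write [C1 write: invalidate ['C0=M'] -> C1=M] -> [I,M] [MISS #3: write from I]
Op 5: C0 write [C0 write: invalidate ['C1=M'] -> C0=M] -> [M,I] [MISS #4: write from I]
Op 6: C0 read [C0 read: already in M, no change] -> [M,I] [hit: read from M]

Answer: 4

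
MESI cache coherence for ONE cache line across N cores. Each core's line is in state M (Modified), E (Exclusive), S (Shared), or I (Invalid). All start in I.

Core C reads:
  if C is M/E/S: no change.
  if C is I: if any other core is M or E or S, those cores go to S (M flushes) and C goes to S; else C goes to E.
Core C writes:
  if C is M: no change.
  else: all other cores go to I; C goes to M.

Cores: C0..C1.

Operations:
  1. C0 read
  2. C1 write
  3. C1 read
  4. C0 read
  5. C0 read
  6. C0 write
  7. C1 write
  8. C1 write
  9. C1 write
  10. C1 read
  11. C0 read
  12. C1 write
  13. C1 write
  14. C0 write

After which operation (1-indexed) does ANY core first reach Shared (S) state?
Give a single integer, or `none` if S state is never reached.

Answer: 4

Derivation:
Op 1: C0 read [C0 read from I: no other sharers -> C0=E (exclusive)] -> [E,I]
Op 2: C1 write [C1 write: invalidate ['C0=E'] -> C1=M] -> [I,M]
Op 3: C1 read [C1 read: already in M, no change] -> [I,M]
Op 4: C0 read [C0 read from I: others=['C1=M'] -> C0=S, others downsized to S] -> [S,S]
  -> First S state at op 4; remaining ops need not be traced.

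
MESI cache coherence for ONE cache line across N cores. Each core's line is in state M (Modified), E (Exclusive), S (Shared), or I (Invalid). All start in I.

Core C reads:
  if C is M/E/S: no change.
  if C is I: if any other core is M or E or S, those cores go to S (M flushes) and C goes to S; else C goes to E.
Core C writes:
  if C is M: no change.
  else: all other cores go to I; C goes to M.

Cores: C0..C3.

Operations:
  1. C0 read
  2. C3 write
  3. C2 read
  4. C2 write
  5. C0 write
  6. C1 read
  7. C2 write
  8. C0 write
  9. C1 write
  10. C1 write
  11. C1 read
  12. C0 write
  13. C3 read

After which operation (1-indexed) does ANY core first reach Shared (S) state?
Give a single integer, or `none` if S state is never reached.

Op 1: C0 read [C0 read from I: no other sharers -> C0=E (exclusive)] -> [E,I,I,I]
Op 2: C3 write [C3 write: invalidate ['C0=E'] -> C3=M] -> [I,I,I,M]
Op 3: C2 read [C2 read from I: others=['C3=M'] -> C2=S, others downsized to S] -> [I,I,S,S]
  -> First S state at op 3; remaining ops need not be traced.

Answer: 3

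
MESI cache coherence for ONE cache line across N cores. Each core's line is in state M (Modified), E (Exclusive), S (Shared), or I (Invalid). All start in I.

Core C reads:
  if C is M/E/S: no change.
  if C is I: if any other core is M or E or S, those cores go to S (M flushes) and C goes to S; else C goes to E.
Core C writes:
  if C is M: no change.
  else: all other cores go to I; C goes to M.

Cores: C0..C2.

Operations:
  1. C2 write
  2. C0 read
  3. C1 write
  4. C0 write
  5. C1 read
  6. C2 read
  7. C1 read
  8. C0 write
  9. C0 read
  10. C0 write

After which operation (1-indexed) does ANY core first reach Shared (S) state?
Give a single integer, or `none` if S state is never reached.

Op 1: C2 write [C2 write: invalidate none -> C2=M] -> [I,I,M]
Op 2: C0 read [C0 read from I: others=['C2=M'] -> C0=S, others downsized to S] -> [S,I,S]
  -> First S state at op 2; remaining ops need not be traced.

Answer: 2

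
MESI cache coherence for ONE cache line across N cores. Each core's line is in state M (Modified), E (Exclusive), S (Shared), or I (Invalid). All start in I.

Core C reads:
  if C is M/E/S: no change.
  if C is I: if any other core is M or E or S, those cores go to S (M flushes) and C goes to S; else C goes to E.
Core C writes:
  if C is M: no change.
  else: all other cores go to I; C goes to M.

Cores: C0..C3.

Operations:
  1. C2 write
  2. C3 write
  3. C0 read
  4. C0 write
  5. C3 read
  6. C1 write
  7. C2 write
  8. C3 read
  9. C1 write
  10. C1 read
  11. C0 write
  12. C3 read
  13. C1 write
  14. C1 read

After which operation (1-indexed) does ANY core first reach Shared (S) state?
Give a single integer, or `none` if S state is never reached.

Answer: 3

Derivation:
Op 1: C2 write [C2 write: invalidate none -> C2=M] -> [I,I,M,I]
Op 2: C3 write [C3 write: invalidate ['C2=M'] -> C3=M] -> [I,I,I,M]
Op 3: C0 read [C0 read from I: others=['C3=M'] -> C0=S, others downsized to S] -> [S,I,I,S]
  -> First S state at op 3; remaining ops need not be traced.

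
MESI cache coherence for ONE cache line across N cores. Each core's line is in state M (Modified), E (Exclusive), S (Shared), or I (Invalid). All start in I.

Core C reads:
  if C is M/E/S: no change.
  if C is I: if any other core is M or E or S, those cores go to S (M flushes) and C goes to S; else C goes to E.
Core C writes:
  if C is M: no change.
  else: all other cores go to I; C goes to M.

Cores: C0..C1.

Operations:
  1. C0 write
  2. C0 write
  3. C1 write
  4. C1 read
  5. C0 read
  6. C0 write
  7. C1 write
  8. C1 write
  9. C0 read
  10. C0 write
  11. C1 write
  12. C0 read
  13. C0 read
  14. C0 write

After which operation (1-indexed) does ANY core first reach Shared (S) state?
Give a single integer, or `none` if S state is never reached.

Answer: 5

Derivation:
Op 1: C0 write [C0 write: invalidate none -> C0=M] -> [M,I]
Op 2: C0 write [C0 write: already M (modified), no change] -> [M,I]
Op 3: C1 write [C1 write: invalidate ['C0=M'] -> C1=M] -> [I,M]
Op 4: C1 read [C1 read: already in M, no change] -> [I,M]
Op 5: C0 read [C0 read from I: others=['C1=M'] -> C0=S, others downsized to S] -> [S,S]
  -> First S state at op 5; remaining ops need not be traced.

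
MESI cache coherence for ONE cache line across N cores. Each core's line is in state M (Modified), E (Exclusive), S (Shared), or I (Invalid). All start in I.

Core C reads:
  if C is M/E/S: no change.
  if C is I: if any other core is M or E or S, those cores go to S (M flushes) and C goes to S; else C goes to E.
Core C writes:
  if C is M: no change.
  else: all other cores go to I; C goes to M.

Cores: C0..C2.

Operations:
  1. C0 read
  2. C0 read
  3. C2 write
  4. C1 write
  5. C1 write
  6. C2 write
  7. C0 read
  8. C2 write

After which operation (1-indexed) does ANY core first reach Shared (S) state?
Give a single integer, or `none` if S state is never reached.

Answer: 7

Derivation:
Op 1: C0 read [C0 read from I: no other sharers -> C0=E (exclusive)] -> [E,I,I]
Op 2: C0 read [C0 read: already in E, no change] -> [E,I,I]
Op 3: C2 write [C2 write: invalidate ['C0=E'] -> C2=M] -> [I,I,M]
Op 4: C1 write [C1 write: invalidate ['C2=M'] -> C1=M] -> [I,M,I]
Op 5: C1 write [C1 write: already M (modified), no change] -> [I,M,I]
Op 6: C2 write [C2 write: invalidate ['C1=M'] -> C2=M] -> [I,I,M]
Op 7: C0 read [C0 read from I: others=['C2=M'] -> C0=S, others downsized to S] -> [S,I,S]
  -> First S state at op 7; remaining ops need not be traced.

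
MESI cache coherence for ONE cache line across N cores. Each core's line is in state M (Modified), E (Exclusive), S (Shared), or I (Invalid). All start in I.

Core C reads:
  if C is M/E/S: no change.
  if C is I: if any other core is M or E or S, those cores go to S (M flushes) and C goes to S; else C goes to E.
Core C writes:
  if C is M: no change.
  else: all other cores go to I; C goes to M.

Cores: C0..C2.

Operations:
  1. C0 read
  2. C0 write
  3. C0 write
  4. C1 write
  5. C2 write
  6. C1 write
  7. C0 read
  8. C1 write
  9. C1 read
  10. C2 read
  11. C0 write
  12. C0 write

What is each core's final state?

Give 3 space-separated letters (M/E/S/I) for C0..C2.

Answer: M I I

Derivation:
Op 1: C0 read [C0 read from I: no other sharers -> C0=E (exclusive)] -> [E,I,I]
Op 2: C0 write [C0 write: invalidate none -> C0=M] -> [M,I,I]
Op 3: C0 write [C0 write: already M (modified), no change] -> [M,I,I]
Op 4: C1 write [C1 write: invalidate ['C0=M'] -> C1=M] -> [I,M,I]
Op 5: C2 write [C2 write: invalidate ['C1=M'] -> C2=M] -> [I,I,M]
Op 6: C1 write [C1 write: invalidate ['C2=M'] -> C1=M] -> [I,M,I]
Op 7: C0 read [C0 read from I: others=['C1=M'] -> C0=S, others downsized to S] -> [S,S,I]
Op 8: C1 write [C1 write: invalidate ['C0=S'] -> C1=M] -> [I,M,I]
Op 9: C1 read [C1 read: already in M, no change] -> [I,M,I]
Op 10: C2 read [C2 read from I: others=['C1=M'] -> C2=S, others downsized to S] -> [I,S,S]
Op 11: C0 write [C0 write: invalidate ['C1=S', 'C2=S'] -> C0=M] -> [M,I,I]
Op 12: C0 write [C0 write: already M (modified), no change] -> [M,I,I]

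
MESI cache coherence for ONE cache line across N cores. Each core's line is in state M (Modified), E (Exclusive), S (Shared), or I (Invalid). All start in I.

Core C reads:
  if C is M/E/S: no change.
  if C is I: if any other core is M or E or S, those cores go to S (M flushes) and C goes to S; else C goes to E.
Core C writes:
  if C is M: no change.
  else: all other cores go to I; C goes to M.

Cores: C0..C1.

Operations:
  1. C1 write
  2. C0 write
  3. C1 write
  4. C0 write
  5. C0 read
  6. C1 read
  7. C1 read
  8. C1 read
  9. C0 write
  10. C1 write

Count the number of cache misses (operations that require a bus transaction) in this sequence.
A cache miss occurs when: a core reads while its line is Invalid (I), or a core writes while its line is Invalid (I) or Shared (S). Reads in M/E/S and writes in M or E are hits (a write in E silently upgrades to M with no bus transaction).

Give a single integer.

Answer: 7

Derivation:
Op 1: C1 write [C1 write: invalidate none -> C1=M] -> [I,M] [MISS #1: write from I]
Op 2: C0 write [C0 write: invalidate ['C1=M'] -> C0=M] -> [M,I] [MISS #2: write from I]
Op 3: C1 write [C1 write: invalidate ['C0=M'] -> C1=M] -> [I,M] [MISS #3: write from I]
Op 4: C0 write [C0 write: invalidate ['C1=M'] -> C0=M] -> [M,I] [MISS #4: write from I]
Op 5: C0 read [C0 read: already in M, no change] -> [M,I] [hit: read from M]
Op 6: C1 read [C1 read from I: others=['C0=M'] -> C1=S, others downsized to S] -> [S,S] [MISS #5: read from I]
Op 7: C1 read [C1 read: already in S, no change] -> [S,S] [hit: read from S]
Op 8: C1 read [C1 read: already in S, no change] -> [S,S] [hit: read from S]
Op 9: C0 write [C0 write: invalidate ['C1=S'] -> C0=M] -> [M,I] [MISS #6: write from S]
Op 10: C1 write [C1 write: invalidate ['C0=M'] -> C1=M] -> [I,M] [MISS #7: write from I]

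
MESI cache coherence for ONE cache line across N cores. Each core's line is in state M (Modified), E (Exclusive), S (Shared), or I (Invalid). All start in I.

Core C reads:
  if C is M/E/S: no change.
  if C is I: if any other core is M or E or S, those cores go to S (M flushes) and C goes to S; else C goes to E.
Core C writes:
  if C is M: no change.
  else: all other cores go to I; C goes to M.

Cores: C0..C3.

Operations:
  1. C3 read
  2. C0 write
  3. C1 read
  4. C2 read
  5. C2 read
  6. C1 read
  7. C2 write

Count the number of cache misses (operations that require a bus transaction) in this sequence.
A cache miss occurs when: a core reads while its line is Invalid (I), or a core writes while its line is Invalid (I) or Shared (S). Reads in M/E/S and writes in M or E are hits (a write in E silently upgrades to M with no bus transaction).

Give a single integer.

Op 1: C3 read [C3 read from I: no other sharers -> C3=E (exclusive)] -> [I,I,I,E] [MISS #1: read from I]
Op 2: C0 write [C0 write: invalidate ['C3=E'] -> C0=M] -> [M,I,I,I] [MISS #2: write from I]
Op 3: C1 read [C1 read from I: others=['C0=M'] -> C1=S, others downsized to S] -> [S,S,I,I] [MISS #3: read from I]
Op 4: C2 read [C2 read from I: others=['C0=S', 'C1=S'] -> C2=S, others downsized to S] -> [S,S,S,I] [MISS #4: read from I]
Op 5: C2 read [C2 read: already in S, no change] -> [S,S,S,I] [hit: read from S]
Op 6: C1 read [C1 read: already in S, no change] -> [S,S,S,I] [hit: read from S]
Op 7: C2 write [C2 write: invalidate ['C0=S', 'C1=S'] -> C2=M] -> [I,I,M,I] [MISS #5: write from S]

Answer: 5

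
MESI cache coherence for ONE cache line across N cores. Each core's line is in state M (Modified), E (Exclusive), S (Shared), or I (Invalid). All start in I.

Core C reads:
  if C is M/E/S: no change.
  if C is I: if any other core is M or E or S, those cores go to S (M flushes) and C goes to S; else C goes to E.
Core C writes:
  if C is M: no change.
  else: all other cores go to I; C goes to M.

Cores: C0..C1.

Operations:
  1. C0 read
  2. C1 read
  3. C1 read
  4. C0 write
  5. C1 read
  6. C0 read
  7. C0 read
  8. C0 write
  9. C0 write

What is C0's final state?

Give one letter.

Answer: M

Derivation:
Op 1: C0 read [C0 read from I: no other sharers -> C0=E (exclusive)] -> [E,I]
Op 2: C1 read [C1 read from I: others=['C0=E'] -> C1=S, others downsized to S] -> [S,S]
Op 3: C1 read [C1 read: already in S, no change] -> [S,S]
Op 4: C0 write [C0 write: invalidate ['C1=S'] -> C0=M] -> [M,I]
Op 5: C1 read [C1 read from I: others=['C0=M'] -> C1=S, others downsized to S] -> [S,S]
Op 6: C0 read [C0 read: already in S, no change] -> [S,S]
Op 7: C0 read [C0 read: already in S, no change] -> [S,S]
Op 8: C0 write [C0 write: invalidate ['C1=S'] -> C0=M] -> [M,I]
Op 9: C0 write [C0 write: already M (modified), no change] -> [M,I]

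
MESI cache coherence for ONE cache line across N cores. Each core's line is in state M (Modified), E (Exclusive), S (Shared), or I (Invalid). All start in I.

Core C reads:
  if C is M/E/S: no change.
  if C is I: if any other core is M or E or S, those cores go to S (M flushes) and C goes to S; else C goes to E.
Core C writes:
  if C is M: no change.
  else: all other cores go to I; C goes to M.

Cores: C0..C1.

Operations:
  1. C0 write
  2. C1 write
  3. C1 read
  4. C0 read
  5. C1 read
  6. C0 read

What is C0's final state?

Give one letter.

Answer: S

Derivation:
Op 1: C0 write [C0 write: invalidate none -> C0=M] -> [M,I]
Op 2: C1 write [C1 write: invalidate ['C0=M'] -> C1=M] -> [I,M]
Op 3: C1 read [C1 read: already in M, no change] -> [I,M]
Op 4: C0 read [C0 read from I: others=['C1=M'] -> C0=S, others downsized to S] -> [S,S]
Op 5: C1 read [C1 read: already in S, no change] -> [S,S]
Op 6: C0 read [C0 read: already in S, no change] -> [S,S]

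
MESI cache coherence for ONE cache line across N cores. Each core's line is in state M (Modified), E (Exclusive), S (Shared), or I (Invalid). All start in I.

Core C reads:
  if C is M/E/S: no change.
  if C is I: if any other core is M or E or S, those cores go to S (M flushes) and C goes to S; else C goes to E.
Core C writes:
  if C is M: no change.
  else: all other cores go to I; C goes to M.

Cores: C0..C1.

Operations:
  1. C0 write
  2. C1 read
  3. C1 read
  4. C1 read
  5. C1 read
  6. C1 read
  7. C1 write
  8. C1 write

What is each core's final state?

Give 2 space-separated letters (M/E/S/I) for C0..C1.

Answer: I M

Derivation:
Op 1: C0 write [C0 write: invalidate none -> C0=M] -> [M,I]
Op 2: C1 read [C1 read from I: others=['C0=M'] -> C1=S, others downsized to S] -> [S,S]
Op 3: C1 read [C1 read: already in S, no change] -> [S,S]
Op 4: C1 read [C1 read: already in S, no change] -> [S,S]
Op 5: C1 read [C1 read: already in S, no change] -> [S,S]
Op 6: C1 read [C1 read: already in S, no change] -> [S,S]
Op 7: C1 write [C1 write: invalidate ['C0=S'] -> C1=M] -> [I,M]
Op 8: C1 write [C1 write: already M (modified), no change] -> [I,M]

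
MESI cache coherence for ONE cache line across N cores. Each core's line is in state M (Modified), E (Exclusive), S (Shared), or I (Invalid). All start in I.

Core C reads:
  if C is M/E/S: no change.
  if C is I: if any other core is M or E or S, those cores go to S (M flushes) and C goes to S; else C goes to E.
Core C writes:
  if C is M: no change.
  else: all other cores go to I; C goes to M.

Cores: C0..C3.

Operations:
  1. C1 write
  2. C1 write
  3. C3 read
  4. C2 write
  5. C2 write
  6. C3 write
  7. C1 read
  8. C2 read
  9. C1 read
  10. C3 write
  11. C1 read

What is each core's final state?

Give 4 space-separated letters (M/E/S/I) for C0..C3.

Op 1: C1 write [C1 write: invalidate none -> C1=M] -> [I,M,I,I]
Op 2: C1 write [C1 write: already M (modified), no change] -> [I,M,I,I]
Op 3: C3 read [C3 read from I: others=['C1=M'] -> C3=S, others downsized to S] -> [I,S,I,S]
Op 4: C2 write [C2 write: invalidate ['C1=S', 'C3=S'] -> C2=M] -> [I,I,M,I]
Op 5: C2 write [C2 write: already M (modified), no change] -> [I,I,M,I]
Op 6: C3 write [C3 write: invalidate ['C2=M'] -> C3=M] -> [I,I,I,M]
Op 7: C1 read [C1 read from I: others=['C3=M'] -> C1=S, others downsized to S] -> [I,S,I,S]
Op 8: C2 read [C2 read from I: others=['C1=S', 'C3=S'] -> C2=S, others downsized to S] -> [I,S,S,S]
Op 9: C1 read [C1 read: already in S, no change] -> [I,S,S,S]
Op 10: C3 write [C3 write: invalidate ['C1=S', 'C2=S'] -> C3=M] -> [I,I,I,M]
Op 11: C1 read [C1 read from I: others=['C3=M'] -> C1=S, others downsized to S] -> [I,S,I,S]

Answer: I S I S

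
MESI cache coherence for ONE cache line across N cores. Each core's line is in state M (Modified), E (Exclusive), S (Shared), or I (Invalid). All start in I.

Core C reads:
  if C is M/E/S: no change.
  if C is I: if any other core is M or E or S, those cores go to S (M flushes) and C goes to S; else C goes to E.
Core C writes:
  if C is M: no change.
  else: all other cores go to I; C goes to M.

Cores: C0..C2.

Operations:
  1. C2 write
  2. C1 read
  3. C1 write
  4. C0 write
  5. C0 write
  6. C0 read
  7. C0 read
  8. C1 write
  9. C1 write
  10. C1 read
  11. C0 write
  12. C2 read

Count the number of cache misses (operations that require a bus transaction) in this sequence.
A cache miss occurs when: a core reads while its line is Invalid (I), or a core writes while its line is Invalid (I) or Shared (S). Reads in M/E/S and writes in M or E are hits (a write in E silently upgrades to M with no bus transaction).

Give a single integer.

Op 1: C2 write [C2 write: invalidate none -> C2=M] -> [I,I,M] [MISS #1: write from I]
Op 2: C1 read [C1 read from I: others=['C2=M'] -> C1=S, others downsized to S] -> [I,S,S] [MISS #2: read from I]
Op 3: C1 write [C1 write: invalidate ['C2=S'] -> C1=M] -> [I,M,I] [MISS #3: write from S]
Op 4: C0 write [C0 write: invalidate ['C1=M'] -> C0=M] -> [M,I,I] [MISS #4: write from I]
Op 5: C0 write [C0 write: already M (modified), no change] -> [M,I,I] [hit: write from M]
Op 6: C0 read [C0 read: already in M, no change] -> [M,I,I] [hit: read from M]
Op 7: C0 read [C0 read: already in M, no change] -> [M,I,I] [hit: read from M]
Op 8: C1 write [C1 write: invalidate ['C0=M'] -> C1=M] -> [I,M,I] [MISS #5: write from I]
Op 9: C1 write [C1 write: already M (modified), no change] -> [I,M,I] [hit: write from M]
Op 10: C1 read [C1 read: already in M, no change] -> [I,M,I] [hit: read from M]
Op 11: C0 write [C0 write: invalidate ['C1=M'] -> C0=M] -> [M,I,I] [MISS #6: write from I]
Op 12: C2 read [C2 read from I: others=['C0=M'] -> C2=S, others downsized to S] -> [S,I,S] [MISS #7: read from I]

Answer: 7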